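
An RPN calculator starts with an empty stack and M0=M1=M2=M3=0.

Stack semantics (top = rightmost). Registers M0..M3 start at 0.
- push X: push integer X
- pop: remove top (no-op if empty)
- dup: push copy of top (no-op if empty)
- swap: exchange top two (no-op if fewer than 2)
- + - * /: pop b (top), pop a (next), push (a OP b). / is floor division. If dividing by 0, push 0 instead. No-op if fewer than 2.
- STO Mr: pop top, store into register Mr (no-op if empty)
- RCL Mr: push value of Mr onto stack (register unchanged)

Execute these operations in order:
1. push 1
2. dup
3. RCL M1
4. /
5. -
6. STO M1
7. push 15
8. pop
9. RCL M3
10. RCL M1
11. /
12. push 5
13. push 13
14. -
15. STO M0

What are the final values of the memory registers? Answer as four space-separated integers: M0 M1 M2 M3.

After op 1 (push 1): stack=[1] mem=[0,0,0,0]
After op 2 (dup): stack=[1,1] mem=[0,0,0,0]
After op 3 (RCL M1): stack=[1,1,0] mem=[0,0,0,0]
After op 4 (/): stack=[1,0] mem=[0,0,0,0]
After op 5 (-): stack=[1] mem=[0,0,0,0]
After op 6 (STO M1): stack=[empty] mem=[0,1,0,0]
After op 7 (push 15): stack=[15] mem=[0,1,0,0]
After op 8 (pop): stack=[empty] mem=[0,1,0,0]
After op 9 (RCL M3): stack=[0] mem=[0,1,0,0]
After op 10 (RCL M1): stack=[0,1] mem=[0,1,0,0]
After op 11 (/): stack=[0] mem=[0,1,0,0]
After op 12 (push 5): stack=[0,5] mem=[0,1,0,0]
After op 13 (push 13): stack=[0,5,13] mem=[0,1,0,0]
After op 14 (-): stack=[0,-8] mem=[0,1,0,0]
After op 15 (STO M0): stack=[0] mem=[-8,1,0,0]

Answer: -8 1 0 0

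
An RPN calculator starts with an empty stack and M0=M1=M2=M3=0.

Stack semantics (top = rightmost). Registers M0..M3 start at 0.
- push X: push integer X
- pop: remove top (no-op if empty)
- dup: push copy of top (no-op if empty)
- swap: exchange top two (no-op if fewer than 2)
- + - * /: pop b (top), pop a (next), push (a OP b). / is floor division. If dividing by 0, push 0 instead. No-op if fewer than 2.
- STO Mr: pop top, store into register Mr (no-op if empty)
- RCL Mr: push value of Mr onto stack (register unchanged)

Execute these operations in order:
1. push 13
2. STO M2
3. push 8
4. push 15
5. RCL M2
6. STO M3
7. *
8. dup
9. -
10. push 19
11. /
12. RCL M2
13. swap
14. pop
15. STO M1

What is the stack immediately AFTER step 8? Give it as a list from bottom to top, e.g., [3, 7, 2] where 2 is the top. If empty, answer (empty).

After op 1 (push 13): stack=[13] mem=[0,0,0,0]
After op 2 (STO M2): stack=[empty] mem=[0,0,13,0]
After op 3 (push 8): stack=[8] mem=[0,0,13,0]
After op 4 (push 15): stack=[8,15] mem=[0,0,13,0]
After op 5 (RCL M2): stack=[8,15,13] mem=[0,0,13,0]
After op 6 (STO M3): stack=[8,15] mem=[0,0,13,13]
After op 7 (*): stack=[120] mem=[0,0,13,13]
After op 8 (dup): stack=[120,120] mem=[0,0,13,13]

[120, 120]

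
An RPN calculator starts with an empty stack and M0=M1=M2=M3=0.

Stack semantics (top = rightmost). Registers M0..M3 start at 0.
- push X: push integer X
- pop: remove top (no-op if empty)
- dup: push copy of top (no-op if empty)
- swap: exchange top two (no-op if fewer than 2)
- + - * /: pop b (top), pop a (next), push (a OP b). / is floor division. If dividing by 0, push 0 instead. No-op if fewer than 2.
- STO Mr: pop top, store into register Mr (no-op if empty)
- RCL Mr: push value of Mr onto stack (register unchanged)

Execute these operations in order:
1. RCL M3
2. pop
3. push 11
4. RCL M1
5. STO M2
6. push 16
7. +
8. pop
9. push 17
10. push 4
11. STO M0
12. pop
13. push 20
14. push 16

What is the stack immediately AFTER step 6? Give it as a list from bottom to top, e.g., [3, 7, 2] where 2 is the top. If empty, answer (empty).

After op 1 (RCL M3): stack=[0] mem=[0,0,0,0]
After op 2 (pop): stack=[empty] mem=[0,0,0,0]
After op 3 (push 11): stack=[11] mem=[0,0,0,0]
After op 4 (RCL M1): stack=[11,0] mem=[0,0,0,0]
After op 5 (STO M2): stack=[11] mem=[0,0,0,0]
After op 6 (push 16): stack=[11,16] mem=[0,0,0,0]

[11, 16]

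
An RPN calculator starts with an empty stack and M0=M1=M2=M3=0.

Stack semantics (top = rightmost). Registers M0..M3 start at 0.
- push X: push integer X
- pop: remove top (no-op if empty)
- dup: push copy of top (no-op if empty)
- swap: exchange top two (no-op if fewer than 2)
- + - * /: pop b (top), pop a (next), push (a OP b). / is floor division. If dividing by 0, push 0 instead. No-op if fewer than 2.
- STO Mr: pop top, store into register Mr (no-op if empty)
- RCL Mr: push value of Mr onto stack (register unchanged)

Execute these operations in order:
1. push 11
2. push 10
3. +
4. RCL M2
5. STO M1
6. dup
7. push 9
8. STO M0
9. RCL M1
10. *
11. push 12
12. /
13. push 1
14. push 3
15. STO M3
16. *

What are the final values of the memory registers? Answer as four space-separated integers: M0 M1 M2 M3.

After op 1 (push 11): stack=[11] mem=[0,0,0,0]
After op 2 (push 10): stack=[11,10] mem=[0,0,0,0]
After op 3 (+): stack=[21] mem=[0,0,0,0]
After op 4 (RCL M2): stack=[21,0] mem=[0,0,0,0]
After op 5 (STO M1): stack=[21] mem=[0,0,0,0]
After op 6 (dup): stack=[21,21] mem=[0,0,0,0]
After op 7 (push 9): stack=[21,21,9] mem=[0,0,0,0]
After op 8 (STO M0): stack=[21,21] mem=[9,0,0,0]
After op 9 (RCL M1): stack=[21,21,0] mem=[9,0,0,0]
After op 10 (*): stack=[21,0] mem=[9,0,0,0]
After op 11 (push 12): stack=[21,0,12] mem=[9,0,0,0]
After op 12 (/): stack=[21,0] mem=[9,0,0,0]
After op 13 (push 1): stack=[21,0,1] mem=[9,0,0,0]
After op 14 (push 3): stack=[21,0,1,3] mem=[9,0,0,0]
After op 15 (STO M3): stack=[21,0,1] mem=[9,0,0,3]
After op 16 (*): stack=[21,0] mem=[9,0,0,3]

Answer: 9 0 0 3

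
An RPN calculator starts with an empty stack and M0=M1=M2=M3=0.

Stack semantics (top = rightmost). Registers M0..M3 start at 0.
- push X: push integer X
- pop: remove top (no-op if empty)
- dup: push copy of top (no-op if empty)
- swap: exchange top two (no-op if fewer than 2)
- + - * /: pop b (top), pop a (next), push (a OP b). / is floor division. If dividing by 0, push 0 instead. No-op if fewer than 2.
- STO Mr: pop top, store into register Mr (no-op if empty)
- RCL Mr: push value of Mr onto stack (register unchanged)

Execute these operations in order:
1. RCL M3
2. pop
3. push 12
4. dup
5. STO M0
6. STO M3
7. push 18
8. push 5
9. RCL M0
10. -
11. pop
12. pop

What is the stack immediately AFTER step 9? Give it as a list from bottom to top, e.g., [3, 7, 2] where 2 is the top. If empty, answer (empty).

After op 1 (RCL M3): stack=[0] mem=[0,0,0,0]
After op 2 (pop): stack=[empty] mem=[0,0,0,0]
After op 3 (push 12): stack=[12] mem=[0,0,0,0]
After op 4 (dup): stack=[12,12] mem=[0,0,0,0]
After op 5 (STO M0): stack=[12] mem=[12,0,0,0]
After op 6 (STO M3): stack=[empty] mem=[12,0,0,12]
After op 7 (push 18): stack=[18] mem=[12,0,0,12]
After op 8 (push 5): stack=[18,5] mem=[12,0,0,12]
After op 9 (RCL M0): stack=[18,5,12] mem=[12,0,0,12]

[18, 5, 12]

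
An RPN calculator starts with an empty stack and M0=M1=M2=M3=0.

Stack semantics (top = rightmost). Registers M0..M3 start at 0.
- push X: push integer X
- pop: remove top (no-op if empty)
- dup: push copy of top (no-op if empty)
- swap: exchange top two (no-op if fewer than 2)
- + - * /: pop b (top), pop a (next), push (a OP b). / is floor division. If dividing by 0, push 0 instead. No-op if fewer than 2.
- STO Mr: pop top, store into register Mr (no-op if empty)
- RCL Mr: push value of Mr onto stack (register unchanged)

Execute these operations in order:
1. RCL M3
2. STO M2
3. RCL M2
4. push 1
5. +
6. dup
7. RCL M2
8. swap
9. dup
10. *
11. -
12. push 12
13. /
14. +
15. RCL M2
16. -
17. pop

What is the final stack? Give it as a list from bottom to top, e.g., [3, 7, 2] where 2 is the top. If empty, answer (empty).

Answer: (empty)

Derivation:
After op 1 (RCL M3): stack=[0] mem=[0,0,0,0]
After op 2 (STO M2): stack=[empty] mem=[0,0,0,0]
After op 3 (RCL M2): stack=[0] mem=[0,0,0,0]
After op 4 (push 1): stack=[0,1] mem=[0,0,0,0]
After op 5 (+): stack=[1] mem=[0,0,0,0]
After op 6 (dup): stack=[1,1] mem=[0,0,0,0]
After op 7 (RCL M2): stack=[1,1,0] mem=[0,0,0,0]
After op 8 (swap): stack=[1,0,1] mem=[0,0,0,0]
After op 9 (dup): stack=[1,0,1,1] mem=[0,0,0,0]
After op 10 (*): stack=[1,0,1] mem=[0,0,0,0]
After op 11 (-): stack=[1,-1] mem=[0,0,0,0]
After op 12 (push 12): stack=[1,-1,12] mem=[0,0,0,0]
After op 13 (/): stack=[1,-1] mem=[0,0,0,0]
After op 14 (+): stack=[0] mem=[0,0,0,0]
After op 15 (RCL M2): stack=[0,0] mem=[0,0,0,0]
After op 16 (-): stack=[0] mem=[0,0,0,0]
After op 17 (pop): stack=[empty] mem=[0,0,0,0]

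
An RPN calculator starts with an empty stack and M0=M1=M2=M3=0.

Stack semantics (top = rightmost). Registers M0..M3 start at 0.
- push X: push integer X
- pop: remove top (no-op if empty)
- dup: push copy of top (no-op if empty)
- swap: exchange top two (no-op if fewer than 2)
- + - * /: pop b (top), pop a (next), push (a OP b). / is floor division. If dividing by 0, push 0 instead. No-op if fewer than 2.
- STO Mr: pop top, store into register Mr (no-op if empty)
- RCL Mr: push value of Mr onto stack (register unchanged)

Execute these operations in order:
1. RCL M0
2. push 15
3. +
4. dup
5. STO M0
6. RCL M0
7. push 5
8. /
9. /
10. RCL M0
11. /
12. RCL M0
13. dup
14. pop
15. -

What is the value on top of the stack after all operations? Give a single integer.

After op 1 (RCL M0): stack=[0] mem=[0,0,0,0]
After op 2 (push 15): stack=[0,15] mem=[0,0,0,0]
After op 3 (+): stack=[15] mem=[0,0,0,0]
After op 4 (dup): stack=[15,15] mem=[0,0,0,0]
After op 5 (STO M0): stack=[15] mem=[15,0,0,0]
After op 6 (RCL M0): stack=[15,15] mem=[15,0,0,0]
After op 7 (push 5): stack=[15,15,5] mem=[15,0,0,0]
After op 8 (/): stack=[15,3] mem=[15,0,0,0]
After op 9 (/): stack=[5] mem=[15,0,0,0]
After op 10 (RCL M0): stack=[5,15] mem=[15,0,0,0]
After op 11 (/): stack=[0] mem=[15,0,0,0]
After op 12 (RCL M0): stack=[0,15] mem=[15,0,0,0]
After op 13 (dup): stack=[0,15,15] mem=[15,0,0,0]
After op 14 (pop): stack=[0,15] mem=[15,0,0,0]
After op 15 (-): stack=[-15] mem=[15,0,0,0]

Answer: -15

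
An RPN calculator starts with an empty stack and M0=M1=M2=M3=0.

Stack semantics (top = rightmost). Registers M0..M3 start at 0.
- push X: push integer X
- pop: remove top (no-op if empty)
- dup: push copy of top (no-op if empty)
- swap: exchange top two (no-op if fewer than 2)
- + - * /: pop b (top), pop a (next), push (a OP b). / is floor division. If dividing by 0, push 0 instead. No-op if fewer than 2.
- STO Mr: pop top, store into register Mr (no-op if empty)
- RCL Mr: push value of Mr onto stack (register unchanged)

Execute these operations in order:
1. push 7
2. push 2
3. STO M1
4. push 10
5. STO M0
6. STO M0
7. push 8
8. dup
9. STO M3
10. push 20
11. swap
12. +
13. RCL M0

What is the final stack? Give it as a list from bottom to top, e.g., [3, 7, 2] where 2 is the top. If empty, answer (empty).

After op 1 (push 7): stack=[7] mem=[0,0,0,0]
After op 2 (push 2): stack=[7,2] mem=[0,0,0,0]
After op 3 (STO M1): stack=[7] mem=[0,2,0,0]
After op 4 (push 10): stack=[7,10] mem=[0,2,0,0]
After op 5 (STO M0): stack=[7] mem=[10,2,0,0]
After op 6 (STO M0): stack=[empty] mem=[7,2,0,0]
After op 7 (push 8): stack=[8] mem=[7,2,0,0]
After op 8 (dup): stack=[8,8] mem=[7,2,0,0]
After op 9 (STO M3): stack=[8] mem=[7,2,0,8]
After op 10 (push 20): stack=[8,20] mem=[7,2,0,8]
After op 11 (swap): stack=[20,8] mem=[7,2,0,8]
After op 12 (+): stack=[28] mem=[7,2,0,8]
After op 13 (RCL M0): stack=[28,7] mem=[7,2,0,8]

Answer: [28, 7]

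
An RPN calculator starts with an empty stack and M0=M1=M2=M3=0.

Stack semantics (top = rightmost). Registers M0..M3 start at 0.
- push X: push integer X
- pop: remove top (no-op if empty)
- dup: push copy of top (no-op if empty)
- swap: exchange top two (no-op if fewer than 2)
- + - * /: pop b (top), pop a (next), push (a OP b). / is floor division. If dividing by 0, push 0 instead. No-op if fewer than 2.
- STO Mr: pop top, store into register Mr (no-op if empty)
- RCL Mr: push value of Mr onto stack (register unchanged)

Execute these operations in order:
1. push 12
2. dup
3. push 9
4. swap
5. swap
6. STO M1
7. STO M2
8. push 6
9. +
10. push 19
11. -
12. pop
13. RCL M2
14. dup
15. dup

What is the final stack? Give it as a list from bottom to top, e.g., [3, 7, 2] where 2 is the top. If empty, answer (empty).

After op 1 (push 12): stack=[12] mem=[0,0,0,0]
After op 2 (dup): stack=[12,12] mem=[0,0,0,0]
After op 3 (push 9): stack=[12,12,9] mem=[0,0,0,0]
After op 4 (swap): stack=[12,9,12] mem=[0,0,0,0]
After op 5 (swap): stack=[12,12,9] mem=[0,0,0,0]
After op 6 (STO M1): stack=[12,12] mem=[0,9,0,0]
After op 7 (STO M2): stack=[12] mem=[0,9,12,0]
After op 8 (push 6): stack=[12,6] mem=[0,9,12,0]
After op 9 (+): stack=[18] mem=[0,9,12,0]
After op 10 (push 19): stack=[18,19] mem=[0,9,12,0]
After op 11 (-): stack=[-1] mem=[0,9,12,0]
After op 12 (pop): stack=[empty] mem=[0,9,12,0]
After op 13 (RCL M2): stack=[12] mem=[0,9,12,0]
After op 14 (dup): stack=[12,12] mem=[0,9,12,0]
After op 15 (dup): stack=[12,12,12] mem=[0,9,12,0]

Answer: [12, 12, 12]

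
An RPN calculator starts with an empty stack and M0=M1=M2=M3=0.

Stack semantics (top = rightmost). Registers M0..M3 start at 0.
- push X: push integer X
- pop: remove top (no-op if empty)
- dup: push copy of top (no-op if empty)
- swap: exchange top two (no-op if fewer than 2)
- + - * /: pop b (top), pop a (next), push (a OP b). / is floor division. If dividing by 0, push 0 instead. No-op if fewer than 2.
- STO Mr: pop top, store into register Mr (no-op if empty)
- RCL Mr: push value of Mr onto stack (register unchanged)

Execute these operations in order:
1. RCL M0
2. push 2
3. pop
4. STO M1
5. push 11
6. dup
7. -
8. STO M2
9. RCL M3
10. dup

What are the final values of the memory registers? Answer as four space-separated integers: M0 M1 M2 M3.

Answer: 0 0 0 0

Derivation:
After op 1 (RCL M0): stack=[0] mem=[0,0,0,0]
After op 2 (push 2): stack=[0,2] mem=[0,0,0,0]
After op 3 (pop): stack=[0] mem=[0,0,0,0]
After op 4 (STO M1): stack=[empty] mem=[0,0,0,0]
After op 5 (push 11): stack=[11] mem=[0,0,0,0]
After op 6 (dup): stack=[11,11] mem=[0,0,0,0]
After op 7 (-): stack=[0] mem=[0,0,0,0]
After op 8 (STO M2): stack=[empty] mem=[0,0,0,0]
After op 9 (RCL M3): stack=[0] mem=[0,0,0,0]
After op 10 (dup): stack=[0,0] mem=[0,0,0,0]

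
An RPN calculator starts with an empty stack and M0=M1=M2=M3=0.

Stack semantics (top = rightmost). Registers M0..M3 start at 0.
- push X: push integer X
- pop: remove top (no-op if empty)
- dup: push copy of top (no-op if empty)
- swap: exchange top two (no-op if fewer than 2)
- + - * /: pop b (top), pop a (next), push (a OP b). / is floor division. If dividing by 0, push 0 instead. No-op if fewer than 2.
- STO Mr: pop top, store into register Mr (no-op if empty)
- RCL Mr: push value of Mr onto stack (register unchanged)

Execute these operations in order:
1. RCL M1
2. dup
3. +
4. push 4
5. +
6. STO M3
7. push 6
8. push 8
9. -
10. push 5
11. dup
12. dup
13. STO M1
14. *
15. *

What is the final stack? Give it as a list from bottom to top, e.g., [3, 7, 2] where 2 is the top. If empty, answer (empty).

After op 1 (RCL M1): stack=[0] mem=[0,0,0,0]
After op 2 (dup): stack=[0,0] mem=[0,0,0,0]
After op 3 (+): stack=[0] mem=[0,0,0,0]
After op 4 (push 4): stack=[0,4] mem=[0,0,0,0]
After op 5 (+): stack=[4] mem=[0,0,0,0]
After op 6 (STO M3): stack=[empty] mem=[0,0,0,4]
After op 7 (push 6): stack=[6] mem=[0,0,0,4]
After op 8 (push 8): stack=[6,8] mem=[0,0,0,4]
After op 9 (-): stack=[-2] mem=[0,0,0,4]
After op 10 (push 5): stack=[-2,5] mem=[0,0,0,4]
After op 11 (dup): stack=[-2,5,5] mem=[0,0,0,4]
After op 12 (dup): stack=[-2,5,5,5] mem=[0,0,0,4]
After op 13 (STO M1): stack=[-2,5,5] mem=[0,5,0,4]
After op 14 (*): stack=[-2,25] mem=[0,5,0,4]
After op 15 (*): stack=[-50] mem=[0,5,0,4]

Answer: [-50]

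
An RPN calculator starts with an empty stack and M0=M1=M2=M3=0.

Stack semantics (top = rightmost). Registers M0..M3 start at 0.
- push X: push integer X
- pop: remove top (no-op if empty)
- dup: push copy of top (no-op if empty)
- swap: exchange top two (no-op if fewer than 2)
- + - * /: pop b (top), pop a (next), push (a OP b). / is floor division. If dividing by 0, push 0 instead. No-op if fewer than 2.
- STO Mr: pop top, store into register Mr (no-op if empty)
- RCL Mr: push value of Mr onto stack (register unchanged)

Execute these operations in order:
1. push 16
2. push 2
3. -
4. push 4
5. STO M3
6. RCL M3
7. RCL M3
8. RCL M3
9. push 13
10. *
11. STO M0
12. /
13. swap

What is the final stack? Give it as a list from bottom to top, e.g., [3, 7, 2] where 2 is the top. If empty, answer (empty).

After op 1 (push 16): stack=[16] mem=[0,0,0,0]
After op 2 (push 2): stack=[16,2] mem=[0,0,0,0]
After op 3 (-): stack=[14] mem=[0,0,0,0]
After op 4 (push 4): stack=[14,4] mem=[0,0,0,0]
After op 5 (STO M3): stack=[14] mem=[0,0,0,4]
After op 6 (RCL M3): stack=[14,4] mem=[0,0,0,4]
After op 7 (RCL M3): stack=[14,4,4] mem=[0,0,0,4]
After op 8 (RCL M3): stack=[14,4,4,4] mem=[0,0,0,4]
After op 9 (push 13): stack=[14,4,4,4,13] mem=[0,0,0,4]
After op 10 (*): stack=[14,4,4,52] mem=[0,0,0,4]
After op 11 (STO M0): stack=[14,4,4] mem=[52,0,0,4]
After op 12 (/): stack=[14,1] mem=[52,0,0,4]
After op 13 (swap): stack=[1,14] mem=[52,0,0,4]

Answer: [1, 14]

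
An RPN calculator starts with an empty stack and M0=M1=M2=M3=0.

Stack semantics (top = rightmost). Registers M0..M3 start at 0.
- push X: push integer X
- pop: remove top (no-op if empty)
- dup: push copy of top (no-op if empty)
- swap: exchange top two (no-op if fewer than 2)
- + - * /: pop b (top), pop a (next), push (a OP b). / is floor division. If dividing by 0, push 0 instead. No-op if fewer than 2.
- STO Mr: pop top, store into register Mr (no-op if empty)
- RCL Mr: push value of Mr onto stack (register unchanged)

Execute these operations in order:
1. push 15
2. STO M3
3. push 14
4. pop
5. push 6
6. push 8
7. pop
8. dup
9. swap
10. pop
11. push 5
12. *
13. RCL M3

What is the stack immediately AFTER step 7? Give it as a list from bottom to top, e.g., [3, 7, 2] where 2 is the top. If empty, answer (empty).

After op 1 (push 15): stack=[15] mem=[0,0,0,0]
After op 2 (STO M3): stack=[empty] mem=[0,0,0,15]
After op 3 (push 14): stack=[14] mem=[0,0,0,15]
After op 4 (pop): stack=[empty] mem=[0,0,0,15]
After op 5 (push 6): stack=[6] mem=[0,0,0,15]
After op 6 (push 8): stack=[6,8] mem=[0,0,0,15]
After op 7 (pop): stack=[6] mem=[0,0,0,15]

[6]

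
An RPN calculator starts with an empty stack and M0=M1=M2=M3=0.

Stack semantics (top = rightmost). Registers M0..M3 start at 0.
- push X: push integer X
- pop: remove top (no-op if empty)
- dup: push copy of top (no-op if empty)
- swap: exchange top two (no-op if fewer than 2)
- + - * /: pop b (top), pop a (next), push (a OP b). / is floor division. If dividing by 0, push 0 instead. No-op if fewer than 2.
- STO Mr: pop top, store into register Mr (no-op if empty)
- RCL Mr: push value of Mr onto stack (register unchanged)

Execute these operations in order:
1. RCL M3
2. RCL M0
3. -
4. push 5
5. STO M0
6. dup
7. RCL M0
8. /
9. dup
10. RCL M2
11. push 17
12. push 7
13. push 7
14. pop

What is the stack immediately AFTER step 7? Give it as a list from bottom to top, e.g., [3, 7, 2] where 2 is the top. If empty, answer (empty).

After op 1 (RCL M3): stack=[0] mem=[0,0,0,0]
After op 2 (RCL M0): stack=[0,0] mem=[0,0,0,0]
After op 3 (-): stack=[0] mem=[0,0,0,0]
After op 4 (push 5): stack=[0,5] mem=[0,0,0,0]
After op 5 (STO M0): stack=[0] mem=[5,0,0,0]
After op 6 (dup): stack=[0,0] mem=[5,0,0,0]
After op 7 (RCL M0): stack=[0,0,5] mem=[5,0,0,0]

[0, 0, 5]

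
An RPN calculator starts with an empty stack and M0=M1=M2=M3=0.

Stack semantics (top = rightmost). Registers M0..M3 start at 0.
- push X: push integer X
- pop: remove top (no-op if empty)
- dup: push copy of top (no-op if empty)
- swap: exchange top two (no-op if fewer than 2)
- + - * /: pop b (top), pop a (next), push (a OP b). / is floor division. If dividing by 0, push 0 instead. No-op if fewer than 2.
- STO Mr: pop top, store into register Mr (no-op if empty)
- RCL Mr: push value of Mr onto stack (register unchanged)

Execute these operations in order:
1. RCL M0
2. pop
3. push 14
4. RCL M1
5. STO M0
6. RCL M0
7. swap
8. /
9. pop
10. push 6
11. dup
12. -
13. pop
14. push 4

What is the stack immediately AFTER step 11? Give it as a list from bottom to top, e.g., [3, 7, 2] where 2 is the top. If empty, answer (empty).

After op 1 (RCL M0): stack=[0] mem=[0,0,0,0]
After op 2 (pop): stack=[empty] mem=[0,0,0,0]
After op 3 (push 14): stack=[14] mem=[0,0,0,0]
After op 4 (RCL M1): stack=[14,0] mem=[0,0,0,0]
After op 5 (STO M0): stack=[14] mem=[0,0,0,0]
After op 6 (RCL M0): stack=[14,0] mem=[0,0,0,0]
After op 7 (swap): stack=[0,14] mem=[0,0,0,0]
After op 8 (/): stack=[0] mem=[0,0,0,0]
After op 9 (pop): stack=[empty] mem=[0,0,0,0]
After op 10 (push 6): stack=[6] mem=[0,0,0,0]
After op 11 (dup): stack=[6,6] mem=[0,0,0,0]

[6, 6]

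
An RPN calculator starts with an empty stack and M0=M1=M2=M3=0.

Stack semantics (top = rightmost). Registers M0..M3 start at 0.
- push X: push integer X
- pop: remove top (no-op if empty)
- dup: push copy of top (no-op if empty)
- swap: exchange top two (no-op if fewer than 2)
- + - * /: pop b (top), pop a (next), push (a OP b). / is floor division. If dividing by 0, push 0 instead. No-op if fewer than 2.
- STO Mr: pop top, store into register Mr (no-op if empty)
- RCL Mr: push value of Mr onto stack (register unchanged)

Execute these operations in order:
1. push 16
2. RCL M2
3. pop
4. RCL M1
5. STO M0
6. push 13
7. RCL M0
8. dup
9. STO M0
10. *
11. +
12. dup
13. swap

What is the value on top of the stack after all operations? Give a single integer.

After op 1 (push 16): stack=[16] mem=[0,0,0,0]
After op 2 (RCL M2): stack=[16,0] mem=[0,0,0,0]
After op 3 (pop): stack=[16] mem=[0,0,0,0]
After op 4 (RCL M1): stack=[16,0] mem=[0,0,0,0]
After op 5 (STO M0): stack=[16] mem=[0,0,0,0]
After op 6 (push 13): stack=[16,13] mem=[0,0,0,0]
After op 7 (RCL M0): stack=[16,13,0] mem=[0,0,0,0]
After op 8 (dup): stack=[16,13,0,0] mem=[0,0,0,0]
After op 9 (STO M0): stack=[16,13,0] mem=[0,0,0,0]
After op 10 (*): stack=[16,0] mem=[0,0,0,0]
After op 11 (+): stack=[16] mem=[0,0,0,0]
After op 12 (dup): stack=[16,16] mem=[0,0,0,0]
After op 13 (swap): stack=[16,16] mem=[0,0,0,0]

Answer: 16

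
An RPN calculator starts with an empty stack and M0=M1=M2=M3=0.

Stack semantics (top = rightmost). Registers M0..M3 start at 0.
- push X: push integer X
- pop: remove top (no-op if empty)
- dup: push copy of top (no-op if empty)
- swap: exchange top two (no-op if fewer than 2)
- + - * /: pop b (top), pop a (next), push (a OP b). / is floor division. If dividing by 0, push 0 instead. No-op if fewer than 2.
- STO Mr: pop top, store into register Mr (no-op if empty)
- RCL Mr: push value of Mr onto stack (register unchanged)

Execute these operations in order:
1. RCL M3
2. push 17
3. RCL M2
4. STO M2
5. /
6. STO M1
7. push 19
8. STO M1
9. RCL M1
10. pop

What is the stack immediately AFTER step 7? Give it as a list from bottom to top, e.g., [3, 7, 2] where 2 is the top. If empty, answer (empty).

After op 1 (RCL M3): stack=[0] mem=[0,0,0,0]
After op 2 (push 17): stack=[0,17] mem=[0,0,0,0]
After op 3 (RCL M2): stack=[0,17,0] mem=[0,0,0,0]
After op 4 (STO M2): stack=[0,17] mem=[0,0,0,0]
After op 5 (/): stack=[0] mem=[0,0,0,0]
After op 6 (STO M1): stack=[empty] mem=[0,0,0,0]
After op 7 (push 19): stack=[19] mem=[0,0,0,0]

[19]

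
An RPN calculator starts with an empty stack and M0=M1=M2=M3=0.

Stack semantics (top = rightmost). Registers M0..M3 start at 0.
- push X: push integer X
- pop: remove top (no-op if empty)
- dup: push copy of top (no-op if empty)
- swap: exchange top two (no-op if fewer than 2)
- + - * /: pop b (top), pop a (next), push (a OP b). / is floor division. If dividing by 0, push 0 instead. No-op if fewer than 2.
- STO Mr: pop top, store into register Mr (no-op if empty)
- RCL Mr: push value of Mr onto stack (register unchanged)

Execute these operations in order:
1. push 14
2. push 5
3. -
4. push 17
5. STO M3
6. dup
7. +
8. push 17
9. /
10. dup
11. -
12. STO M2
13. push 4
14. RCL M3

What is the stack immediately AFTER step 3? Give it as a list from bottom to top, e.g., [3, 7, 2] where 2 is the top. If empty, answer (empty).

After op 1 (push 14): stack=[14] mem=[0,0,0,0]
After op 2 (push 5): stack=[14,5] mem=[0,0,0,0]
After op 3 (-): stack=[9] mem=[0,0,0,0]

[9]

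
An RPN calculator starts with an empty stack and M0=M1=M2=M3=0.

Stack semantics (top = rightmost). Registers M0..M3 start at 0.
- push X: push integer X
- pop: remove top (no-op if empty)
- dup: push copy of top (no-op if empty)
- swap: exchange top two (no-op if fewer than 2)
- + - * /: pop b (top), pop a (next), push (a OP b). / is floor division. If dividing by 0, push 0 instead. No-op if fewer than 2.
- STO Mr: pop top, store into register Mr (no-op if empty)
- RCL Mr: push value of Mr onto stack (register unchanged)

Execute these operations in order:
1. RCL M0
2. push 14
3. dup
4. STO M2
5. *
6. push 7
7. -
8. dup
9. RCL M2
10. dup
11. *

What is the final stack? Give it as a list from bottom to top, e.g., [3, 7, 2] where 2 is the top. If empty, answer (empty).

Answer: [-7, -7, 196]

Derivation:
After op 1 (RCL M0): stack=[0] mem=[0,0,0,0]
After op 2 (push 14): stack=[0,14] mem=[0,0,0,0]
After op 3 (dup): stack=[0,14,14] mem=[0,0,0,0]
After op 4 (STO M2): stack=[0,14] mem=[0,0,14,0]
After op 5 (*): stack=[0] mem=[0,0,14,0]
After op 6 (push 7): stack=[0,7] mem=[0,0,14,0]
After op 7 (-): stack=[-7] mem=[0,0,14,0]
After op 8 (dup): stack=[-7,-7] mem=[0,0,14,0]
After op 9 (RCL M2): stack=[-7,-7,14] mem=[0,0,14,0]
After op 10 (dup): stack=[-7,-7,14,14] mem=[0,0,14,0]
After op 11 (*): stack=[-7,-7,196] mem=[0,0,14,0]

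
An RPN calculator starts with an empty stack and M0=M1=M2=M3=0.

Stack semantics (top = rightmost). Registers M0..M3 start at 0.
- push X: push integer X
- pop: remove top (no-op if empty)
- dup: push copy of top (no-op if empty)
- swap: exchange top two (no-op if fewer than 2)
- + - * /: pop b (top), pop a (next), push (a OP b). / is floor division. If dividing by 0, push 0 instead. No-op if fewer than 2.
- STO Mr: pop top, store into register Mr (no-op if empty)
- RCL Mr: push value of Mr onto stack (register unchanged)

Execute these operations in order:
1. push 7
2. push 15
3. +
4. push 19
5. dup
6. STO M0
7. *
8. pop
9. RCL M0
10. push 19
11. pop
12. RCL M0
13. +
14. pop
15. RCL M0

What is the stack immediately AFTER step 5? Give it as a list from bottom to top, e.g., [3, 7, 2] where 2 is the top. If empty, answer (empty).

After op 1 (push 7): stack=[7] mem=[0,0,0,0]
After op 2 (push 15): stack=[7,15] mem=[0,0,0,0]
After op 3 (+): stack=[22] mem=[0,0,0,0]
After op 4 (push 19): stack=[22,19] mem=[0,0,0,0]
After op 5 (dup): stack=[22,19,19] mem=[0,0,0,0]

[22, 19, 19]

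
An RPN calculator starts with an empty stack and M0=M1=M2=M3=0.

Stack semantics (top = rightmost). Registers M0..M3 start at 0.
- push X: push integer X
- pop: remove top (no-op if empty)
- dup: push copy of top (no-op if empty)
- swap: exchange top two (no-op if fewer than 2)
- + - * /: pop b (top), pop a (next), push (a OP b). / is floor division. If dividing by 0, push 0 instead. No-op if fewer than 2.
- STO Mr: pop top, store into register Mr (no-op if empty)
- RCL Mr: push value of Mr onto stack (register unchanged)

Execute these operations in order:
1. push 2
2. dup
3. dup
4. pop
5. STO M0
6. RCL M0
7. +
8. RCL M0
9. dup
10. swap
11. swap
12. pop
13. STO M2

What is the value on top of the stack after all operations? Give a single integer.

Answer: 4

Derivation:
After op 1 (push 2): stack=[2] mem=[0,0,0,0]
After op 2 (dup): stack=[2,2] mem=[0,0,0,0]
After op 3 (dup): stack=[2,2,2] mem=[0,0,0,0]
After op 4 (pop): stack=[2,2] mem=[0,0,0,0]
After op 5 (STO M0): stack=[2] mem=[2,0,0,0]
After op 6 (RCL M0): stack=[2,2] mem=[2,0,0,0]
After op 7 (+): stack=[4] mem=[2,0,0,0]
After op 8 (RCL M0): stack=[4,2] mem=[2,0,0,0]
After op 9 (dup): stack=[4,2,2] mem=[2,0,0,0]
After op 10 (swap): stack=[4,2,2] mem=[2,0,0,0]
After op 11 (swap): stack=[4,2,2] mem=[2,0,0,0]
After op 12 (pop): stack=[4,2] mem=[2,0,0,0]
After op 13 (STO M2): stack=[4] mem=[2,0,2,0]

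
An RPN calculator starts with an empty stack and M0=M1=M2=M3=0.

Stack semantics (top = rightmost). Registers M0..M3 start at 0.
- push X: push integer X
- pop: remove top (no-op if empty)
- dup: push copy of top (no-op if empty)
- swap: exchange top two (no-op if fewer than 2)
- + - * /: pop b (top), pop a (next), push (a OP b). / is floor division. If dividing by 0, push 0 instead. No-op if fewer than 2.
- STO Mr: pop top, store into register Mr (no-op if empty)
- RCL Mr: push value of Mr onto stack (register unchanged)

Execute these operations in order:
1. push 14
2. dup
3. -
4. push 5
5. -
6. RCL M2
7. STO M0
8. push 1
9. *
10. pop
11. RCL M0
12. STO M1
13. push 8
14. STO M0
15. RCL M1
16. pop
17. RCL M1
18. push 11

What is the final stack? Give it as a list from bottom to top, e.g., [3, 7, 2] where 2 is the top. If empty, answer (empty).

After op 1 (push 14): stack=[14] mem=[0,0,0,0]
After op 2 (dup): stack=[14,14] mem=[0,0,0,0]
After op 3 (-): stack=[0] mem=[0,0,0,0]
After op 4 (push 5): stack=[0,5] mem=[0,0,0,0]
After op 5 (-): stack=[-5] mem=[0,0,0,0]
After op 6 (RCL M2): stack=[-5,0] mem=[0,0,0,0]
After op 7 (STO M0): stack=[-5] mem=[0,0,0,0]
After op 8 (push 1): stack=[-5,1] mem=[0,0,0,0]
After op 9 (*): stack=[-5] mem=[0,0,0,0]
After op 10 (pop): stack=[empty] mem=[0,0,0,0]
After op 11 (RCL M0): stack=[0] mem=[0,0,0,0]
After op 12 (STO M1): stack=[empty] mem=[0,0,0,0]
After op 13 (push 8): stack=[8] mem=[0,0,0,0]
After op 14 (STO M0): stack=[empty] mem=[8,0,0,0]
After op 15 (RCL M1): stack=[0] mem=[8,0,0,0]
After op 16 (pop): stack=[empty] mem=[8,0,0,0]
After op 17 (RCL M1): stack=[0] mem=[8,0,0,0]
After op 18 (push 11): stack=[0,11] mem=[8,0,0,0]

Answer: [0, 11]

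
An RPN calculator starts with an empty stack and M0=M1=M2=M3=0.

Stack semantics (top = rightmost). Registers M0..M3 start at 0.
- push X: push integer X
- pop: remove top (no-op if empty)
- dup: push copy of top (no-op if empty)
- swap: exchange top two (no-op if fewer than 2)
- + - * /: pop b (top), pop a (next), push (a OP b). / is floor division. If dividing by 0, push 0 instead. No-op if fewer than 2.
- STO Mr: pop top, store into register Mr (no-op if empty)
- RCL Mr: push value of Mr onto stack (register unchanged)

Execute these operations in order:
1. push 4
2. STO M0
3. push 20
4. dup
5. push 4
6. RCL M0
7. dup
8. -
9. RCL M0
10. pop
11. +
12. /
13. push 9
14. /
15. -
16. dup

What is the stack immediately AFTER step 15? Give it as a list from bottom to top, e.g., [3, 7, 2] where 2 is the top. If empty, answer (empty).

After op 1 (push 4): stack=[4] mem=[0,0,0,0]
After op 2 (STO M0): stack=[empty] mem=[4,0,0,0]
After op 3 (push 20): stack=[20] mem=[4,0,0,0]
After op 4 (dup): stack=[20,20] mem=[4,0,0,0]
After op 5 (push 4): stack=[20,20,4] mem=[4,0,0,0]
After op 6 (RCL M0): stack=[20,20,4,4] mem=[4,0,0,0]
After op 7 (dup): stack=[20,20,4,4,4] mem=[4,0,0,0]
After op 8 (-): stack=[20,20,4,0] mem=[4,0,0,0]
After op 9 (RCL M0): stack=[20,20,4,0,4] mem=[4,0,0,0]
After op 10 (pop): stack=[20,20,4,0] mem=[4,0,0,0]
After op 11 (+): stack=[20,20,4] mem=[4,0,0,0]
After op 12 (/): stack=[20,5] mem=[4,0,0,0]
After op 13 (push 9): stack=[20,5,9] mem=[4,0,0,0]
After op 14 (/): stack=[20,0] mem=[4,0,0,0]
After op 15 (-): stack=[20] mem=[4,0,0,0]

[20]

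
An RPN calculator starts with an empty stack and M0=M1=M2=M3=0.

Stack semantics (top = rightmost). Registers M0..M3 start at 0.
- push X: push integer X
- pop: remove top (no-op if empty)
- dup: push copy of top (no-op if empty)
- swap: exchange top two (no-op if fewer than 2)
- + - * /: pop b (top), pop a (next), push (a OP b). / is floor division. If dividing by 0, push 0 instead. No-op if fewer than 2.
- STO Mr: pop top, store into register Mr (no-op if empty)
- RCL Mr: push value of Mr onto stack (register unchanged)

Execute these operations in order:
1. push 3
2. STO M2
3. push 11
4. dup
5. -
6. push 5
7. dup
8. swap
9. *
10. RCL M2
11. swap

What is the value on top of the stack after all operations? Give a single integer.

Answer: 25

Derivation:
After op 1 (push 3): stack=[3] mem=[0,0,0,0]
After op 2 (STO M2): stack=[empty] mem=[0,0,3,0]
After op 3 (push 11): stack=[11] mem=[0,0,3,0]
After op 4 (dup): stack=[11,11] mem=[0,0,3,0]
After op 5 (-): stack=[0] mem=[0,0,3,0]
After op 6 (push 5): stack=[0,5] mem=[0,0,3,0]
After op 7 (dup): stack=[0,5,5] mem=[0,0,3,0]
After op 8 (swap): stack=[0,5,5] mem=[0,0,3,0]
After op 9 (*): stack=[0,25] mem=[0,0,3,0]
After op 10 (RCL M2): stack=[0,25,3] mem=[0,0,3,0]
After op 11 (swap): stack=[0,3,25] mem=[0,0,3,0]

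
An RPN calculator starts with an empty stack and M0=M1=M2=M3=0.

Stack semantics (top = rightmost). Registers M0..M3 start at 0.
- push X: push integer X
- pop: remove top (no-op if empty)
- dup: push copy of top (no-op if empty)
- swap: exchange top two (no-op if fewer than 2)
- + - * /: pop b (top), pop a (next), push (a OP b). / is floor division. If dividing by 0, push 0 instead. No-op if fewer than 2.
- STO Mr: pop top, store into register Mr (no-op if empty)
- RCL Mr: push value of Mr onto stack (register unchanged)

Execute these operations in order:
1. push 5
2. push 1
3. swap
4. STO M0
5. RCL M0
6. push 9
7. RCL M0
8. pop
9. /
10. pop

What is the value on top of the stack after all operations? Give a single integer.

After op 1 (push 5): stack=[5] mem=[0,0,0,0]
After op 2 (push 1): stack=[5,1] mem=[0,0,0,0]
After op 3 (swap): stack=[1,5] mem=[0,0,0,0]
After op 4 (STO M0): stack=[1] mem=[5,0,0,0]
After op 5 (RCL M0): stack=[1,5] mem=[5,0,0,0]
After op 6 (push 9): stack=[1,5,9] mem=[5,0,0,0]
After op 7 (RCL M0): stack=[1,5,9,5] mem=[5,0,0,0]
After op 8 (pop): stack=[1,5,9] mem=[5,0,0,0]
After op 9 (/): stack=[1,0] mem=[5,0,0,0]
After op 10 (pop): stack=[1] mem=[5,0,0,0]

Answer: 1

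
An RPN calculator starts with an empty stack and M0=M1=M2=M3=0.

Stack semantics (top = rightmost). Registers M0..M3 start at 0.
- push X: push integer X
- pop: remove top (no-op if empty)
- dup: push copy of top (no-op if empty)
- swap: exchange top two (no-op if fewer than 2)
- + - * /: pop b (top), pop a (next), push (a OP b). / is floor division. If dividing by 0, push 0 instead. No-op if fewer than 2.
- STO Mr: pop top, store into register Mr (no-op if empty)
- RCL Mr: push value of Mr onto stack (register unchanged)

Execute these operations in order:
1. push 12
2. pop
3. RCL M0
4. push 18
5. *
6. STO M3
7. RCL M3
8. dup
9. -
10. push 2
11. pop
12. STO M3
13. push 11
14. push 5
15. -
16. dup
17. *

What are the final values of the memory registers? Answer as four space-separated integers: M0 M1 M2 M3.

After op 1 (push 12): stack=[12] mem=[0,0,0,0]
After op 2 (pop): stack=[empty] mem=[0,0,0,0]
After op 3 (RCL M0): stack=[0] mem=[0,0,0,0]
After op 4 (push 18): stack=[0,18] mem=[0,0,0,0]
After op 5 (*): stack=[0] mem=[0,0,0,0]
After op 6 (STO M3): stack=[empty] mem=[0,0,0,0]
After op 7 (RCL M3): stack=[0] mem=[0,0,0,0]
After op 8 (dup): stack=[0,0] mem=[0,0,0,0]
After op 9 (-): stack=[0] mem=[0,0,0,0]
After op 10 (push 2): stack=[0,2] mem=[0,0,0,0]
After op 11 (pop): stack=[0] mem=[0,0,0,0]
After op 12 (STO M3): stack=[empty] mem=[0,0,0,0]
After op 13 (push 11): stack=[11] mem=[0,0,0,0]
After op 14 (push 5): stack=[11,5] mem=[0,0,0,0]
After op 15 (-): stack=[6] mem=[0,0,0,0]
After op 16 (dup): stack=[6,6] mem=[0,0,0,0]
After op 17 (*): stack=[36] mem=[0,0,0,0]

Answer: 0 0 0 0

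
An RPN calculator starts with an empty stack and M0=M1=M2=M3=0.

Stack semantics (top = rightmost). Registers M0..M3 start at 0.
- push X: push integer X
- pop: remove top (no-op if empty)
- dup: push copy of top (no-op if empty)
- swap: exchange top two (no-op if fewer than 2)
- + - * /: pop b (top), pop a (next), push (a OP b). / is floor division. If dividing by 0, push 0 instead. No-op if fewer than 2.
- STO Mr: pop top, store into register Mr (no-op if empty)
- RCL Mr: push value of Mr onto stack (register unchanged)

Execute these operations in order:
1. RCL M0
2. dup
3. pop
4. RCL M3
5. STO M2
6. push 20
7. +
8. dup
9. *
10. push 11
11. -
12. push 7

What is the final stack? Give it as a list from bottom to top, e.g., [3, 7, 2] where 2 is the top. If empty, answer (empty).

After op 1 (RCL M0): stack=[0] mem=[0,0,0,0]
After op 2 (dup): stack=[0,0] mem=[0,0,0,0]
After op 3 (pop): stack=[0] mem=[0,0,0,0]
After op 4 (RCL M3): stack=[0,0] mem=[0,0,0,0]
After op 5 (STO M2): stack=[0] mem=[0,0,0,0]
After op 6 (push 20): stack=[0,20] mem=[0,0,0,0]
After op 7 (+): stack=[20] mem=[0,0,0,0]
After op 8 (dup): stack=[20,20] mem=[0,0,0,0]
After op 9 (*): stack=[400] mem=[0,0,0,0]
After op 10 (push 11): stack=[400,11] mem=[0,0,0,0]
After op 11 (-): stack=[389] mem=[0,0,0,0]
After op 12 (push 7): stack=[389,7] mem=[0,0,0,0]

Answer: [389, 7]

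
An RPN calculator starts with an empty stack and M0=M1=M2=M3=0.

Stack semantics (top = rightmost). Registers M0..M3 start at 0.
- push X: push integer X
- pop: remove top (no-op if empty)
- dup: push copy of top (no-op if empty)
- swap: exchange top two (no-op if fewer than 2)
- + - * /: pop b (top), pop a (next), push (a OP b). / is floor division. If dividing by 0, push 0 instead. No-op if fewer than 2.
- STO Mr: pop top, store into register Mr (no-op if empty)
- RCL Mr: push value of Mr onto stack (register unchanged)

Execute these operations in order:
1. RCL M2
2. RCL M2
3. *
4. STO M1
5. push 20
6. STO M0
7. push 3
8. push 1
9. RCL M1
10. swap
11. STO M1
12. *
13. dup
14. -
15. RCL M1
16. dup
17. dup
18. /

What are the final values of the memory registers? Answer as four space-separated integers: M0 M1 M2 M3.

Answer: 20 1 0 0

Derivation:
After op 1 (RCL M2): stack=[0] mem=[0,0,0,0]
After op 2 (RCL M2): stack=[0,0] mem=[0,0,0,0]
After op 3 (*): stack=[0] mem=[0,0,0,0]
After op 4 (STO M1): stack=[empty] mem=[0,0,0,0]
After op 5 (push 20): stack=[20] mem=[0,0,0,0]
After op 6 (STO M0): stack=[empty] mem=[20,0,0,0]
After op 7 (push 3): stack=[3] mem=[20,0,0,0]
After op 8 (push 1): stack=[3,1] mem=[20,0,0,0]
After op 9 (RCL M1): stack=[3,1,0] mem=[20,0,0,0]
After op 10 (swap): stack=[3,0,1] mem=[20,0,0,0]
After op 11 (STO M1): stack=[3,0] mem=[20,1,0,0]
After op 12 (*): stack=[0] mem=[20,1,0,0]
After op 13 (dup): stack=[0,0] mem=[20,1,0,0]
After op 14 (-): stack=[0] mem=[20,1,0,0]
After op 15 (RCL M1): stack=[0,1] mem=[20,1,0,0]
After op 16 (dup): stack=[0,1,1] mem=[20,1,0,0]
After op 17 (dup): stack=[0,1,1,1] mem=[20,1,0,0]
After op 18 (/): stack=[0,1,1] mem=[20,1,0,0]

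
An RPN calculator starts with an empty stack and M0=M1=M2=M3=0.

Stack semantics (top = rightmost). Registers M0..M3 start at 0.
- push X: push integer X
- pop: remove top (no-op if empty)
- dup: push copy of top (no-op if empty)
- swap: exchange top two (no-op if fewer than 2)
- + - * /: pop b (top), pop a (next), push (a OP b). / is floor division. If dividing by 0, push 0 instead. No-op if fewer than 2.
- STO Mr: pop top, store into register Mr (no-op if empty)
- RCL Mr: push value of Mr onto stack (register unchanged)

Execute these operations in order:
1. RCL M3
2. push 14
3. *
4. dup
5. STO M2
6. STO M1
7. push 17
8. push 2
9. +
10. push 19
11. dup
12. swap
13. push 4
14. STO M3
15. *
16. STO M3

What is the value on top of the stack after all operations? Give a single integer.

After op 1 (RCL M3): stack=[0] mem=[0,0,0,0]
After op 2 (push 14): stack=[0,14] mem=[0,0,0,0]
After op 3 (*): stack=[0] mem=[0,0,0,0]
After op 4 (dup): stack=[0,0] mem=[0,0,0,0]
After op 5 (STO M2): stack=[0] mem=[0,0,0,0]
After op 6 (STO M1): stack=[empty] mem=[0,0,0,0]
After op 7 (push 17): stack=[17] mem=[0,0,0,0]
After op 8 (push 2): stack=[17,2] mem=[0,0,0,0]
After op 9 (+): stack=[19] mem=[0,0,0,0]
After op 10 (push 19): stack=[19,19] mem=[0,0,0,0]
After op 11 (dup): stack=[19,19,19] mem=[0,0,0,0]
After op 12 (swap): stack=[19,19,19] mem=[0,0,0,0]
After op 13 (push 4): stack=[19,19,19,4] mem=[0,0,0,0]
After op 14 (STO M3): stack=[19,19,19] mem=[0,0,0,4]
After op 15 (*): stack=[19,361] mem=[0,0,0,4]
After op 16 (STO M3): stack=[19] mem=[0,0,0,361]

Answer: 19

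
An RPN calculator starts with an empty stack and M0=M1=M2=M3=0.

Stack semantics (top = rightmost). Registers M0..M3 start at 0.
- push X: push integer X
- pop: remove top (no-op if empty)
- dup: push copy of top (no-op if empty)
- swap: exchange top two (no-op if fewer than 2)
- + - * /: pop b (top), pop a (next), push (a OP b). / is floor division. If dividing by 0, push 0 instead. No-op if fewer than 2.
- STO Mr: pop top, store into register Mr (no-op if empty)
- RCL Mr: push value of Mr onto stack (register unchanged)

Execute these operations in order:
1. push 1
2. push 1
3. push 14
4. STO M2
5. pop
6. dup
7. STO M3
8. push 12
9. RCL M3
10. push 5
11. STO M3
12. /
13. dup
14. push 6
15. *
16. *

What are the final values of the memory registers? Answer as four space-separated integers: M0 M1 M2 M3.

Answer: 0 0 14 5

Derivation:
After op 1 (push 1): stack=[1] mem=[0,0,0,0]
After op 2 (push 1): stack=[1,1] mem=[0,0,0,0]
After op 3 (push 14): stack=[1,1,14] mem=[0,0,0,0]
After op 4 (STO M2): stack=[1,1] mem=[0,0,14,0]
After op 5 (pop): stack=[1] mem=[0,0,14,0]
After op 6 (dup): stack=[1,1] mem=[0,0,14,0]
After op 7 (STO M3): stack=[1] mem=[0,0,14,1]
After op 8 (push 12): stack=[1,12] mem=[0,0,14,1]
After op 9 (RCL M3): stack=[1,12,1] mem=[0,0,14,1]
After op 10 (push 5): stack=[1,12,1,5] mem=[0,0,14,1]
After op 11 (STO M3): stack=[1,12,1] mem=[0,0,14,5]
After op 12 (/): stack=[1,12] mem=[0,0,14,5]
After op 13 (dup): stack=[1,12,12] mem=[0,0,14,5]
After op 14 (push 6): stack=[1,12,12,6] mem=[0,0,14,5]
After op 15 (*): stack=[1,12,72] mem=[0,0,14,5]
After op 16 (*): stack=[1,864] mem=[0,0,14,5]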